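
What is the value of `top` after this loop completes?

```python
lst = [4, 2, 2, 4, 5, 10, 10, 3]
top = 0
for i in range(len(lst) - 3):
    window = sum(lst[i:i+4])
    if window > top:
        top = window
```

Max sum of 4-element window in [4, 2, 2, 4, 5, 10, 10, 3]
`top` takes the values: 0 → 12 → 13 → 21 → 29

Answer: 29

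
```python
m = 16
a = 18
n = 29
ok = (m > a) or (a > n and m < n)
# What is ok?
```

Trace:
`m = 16` → m = 16
`a = 18` → a = 18
`n = 29` → n = 29
`ok = (m > a) or (a > n and m < n)` → ok = False
So ok = False

Answer: False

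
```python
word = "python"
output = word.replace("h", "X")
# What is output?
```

Trace:
`word = "python"` → word = 'python'
`output = word.replace("h", "X")` → output = 'pytXon'
So output = 'pytXon'

Answer: 'pytXon'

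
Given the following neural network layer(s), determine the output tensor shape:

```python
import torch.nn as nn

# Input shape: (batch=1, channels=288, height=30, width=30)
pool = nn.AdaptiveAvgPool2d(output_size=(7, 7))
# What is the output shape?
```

Input: (1, 288, 30, 30) -> Output: (1, 288, 7, 7)

Answer: (1, 288, 7, 7)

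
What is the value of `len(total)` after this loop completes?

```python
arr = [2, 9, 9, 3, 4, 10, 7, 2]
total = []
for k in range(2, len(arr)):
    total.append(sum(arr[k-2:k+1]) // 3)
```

Number of 3-element averages
`total` takes the values: [] → [6] → [6, 7] → [6, 7, 5] → [6, 7, 5, 5] → [6, 7, 5, 5, 7] → [6, 7, 5, 5, 7, 6]
So `len(total)` = 6

Answer: 6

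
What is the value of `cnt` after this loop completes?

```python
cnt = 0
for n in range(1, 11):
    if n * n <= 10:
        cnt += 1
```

Count numbers where n² ≤ 10
`cnt` takes the values: 0 → 1 → 2 → 3

Answer: 3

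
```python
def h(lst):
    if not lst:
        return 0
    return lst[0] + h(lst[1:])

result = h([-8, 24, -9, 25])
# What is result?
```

(-8) + 24 + (-9) + 25 + 0 = 32

Answer: 32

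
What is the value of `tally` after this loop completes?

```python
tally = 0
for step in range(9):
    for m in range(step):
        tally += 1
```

Triangle number: 0+1+2+...+8
`tally` takes the values: 0 → 1 → 2 → 3 → 4 → 5 → 6 → 7 → 8 → 9 → 10 → 11 → 12 → 13 → 14 → 15 → 16 → 17 → 18 → 19 → 20 → 21 → 22 → 23 → 24 → 25 → 26 → 27 → 28 → 29 → 30 → 31 → 32 → 33 → 34 → 35 → 36

Answer: 36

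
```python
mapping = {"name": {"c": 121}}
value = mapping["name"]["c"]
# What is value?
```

Trace:
`mapping = {"name": {"c": 121}}` → mapping = {'name': {'c': 121}}
`value = mapping["name"]["c"]` → value = 121
So value = 121

Answer: 121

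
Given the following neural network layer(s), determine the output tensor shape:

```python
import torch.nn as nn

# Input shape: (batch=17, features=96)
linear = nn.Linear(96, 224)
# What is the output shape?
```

Input: (17, 96) -> Output: (17, 224)

Answer: (17, 224)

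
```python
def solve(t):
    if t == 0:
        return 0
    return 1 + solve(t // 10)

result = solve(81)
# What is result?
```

Count of digits of 81: 2

Answer: 2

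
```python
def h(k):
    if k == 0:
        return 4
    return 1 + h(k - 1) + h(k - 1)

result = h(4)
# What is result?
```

h(k) = 1 + 2·h(k-1), h(0)=4. Closed form: (4+1)·2^4 - 1 = 79.

Answer: 79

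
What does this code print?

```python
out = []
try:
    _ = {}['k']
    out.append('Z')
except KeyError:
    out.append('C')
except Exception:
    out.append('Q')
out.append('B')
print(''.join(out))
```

Execution trace: 'C' (except KeyError) → 'B' (after the try/except). Output: CB

Answer: CB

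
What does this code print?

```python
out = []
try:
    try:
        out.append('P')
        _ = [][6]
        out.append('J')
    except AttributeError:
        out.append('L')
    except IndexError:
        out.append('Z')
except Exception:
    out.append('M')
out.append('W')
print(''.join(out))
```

Execution trace: 'P' (inner try body) → 'Z' (inner except IndexError) → 'W' (after the try/except). Output: PZW

Answer: PZW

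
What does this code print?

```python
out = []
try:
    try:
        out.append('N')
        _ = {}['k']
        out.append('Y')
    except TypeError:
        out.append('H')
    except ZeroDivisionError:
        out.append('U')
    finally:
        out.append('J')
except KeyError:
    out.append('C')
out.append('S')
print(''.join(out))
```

Execution trace: 'N' (try body) → 'J' (finally) → 'C' (outer except KeyError) → 'S' (after the try/except). Output: NJCS

Answer: NJCS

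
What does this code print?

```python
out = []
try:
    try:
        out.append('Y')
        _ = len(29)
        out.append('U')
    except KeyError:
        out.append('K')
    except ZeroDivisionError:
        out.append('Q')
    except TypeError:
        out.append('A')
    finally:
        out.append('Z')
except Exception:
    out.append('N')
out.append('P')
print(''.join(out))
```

Execution trace: 'Y' (inner try body) → 'A' (inner except TypeError) → 'Z' (inner finally) → 'P' (after the try/except). Output: YAZP

Answer: YAZP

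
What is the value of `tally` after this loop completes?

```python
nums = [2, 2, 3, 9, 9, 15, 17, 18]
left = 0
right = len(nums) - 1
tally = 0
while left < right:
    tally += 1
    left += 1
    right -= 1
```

Iterations until pointers meet (list length 8)
`tally` takes the values: 0 → 1 → 2 → 3 → 4

Answer: 4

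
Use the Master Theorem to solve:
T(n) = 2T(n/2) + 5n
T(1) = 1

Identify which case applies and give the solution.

a=2, b=2, f(n)=5n. log_2(2) = 1. Since c=1 = 1, Case 2 applies: T(n) = Θ(n^log_b(a) · log n) = O(n log n).

Answer: O(n log n) - Case 2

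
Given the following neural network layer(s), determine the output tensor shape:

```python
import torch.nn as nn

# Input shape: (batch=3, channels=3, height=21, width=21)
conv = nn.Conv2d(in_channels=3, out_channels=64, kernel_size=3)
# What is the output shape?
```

Input: (3, 3, 21, 21) -> Output: (3, 64, 19, 19)

Answer: (3, 64, 19, 19)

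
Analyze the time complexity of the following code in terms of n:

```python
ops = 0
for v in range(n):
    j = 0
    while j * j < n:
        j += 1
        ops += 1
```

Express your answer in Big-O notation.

Each loop level contributes: n × √n. Multiplying the contributions gives O(n√n).

Answer: O(n√n)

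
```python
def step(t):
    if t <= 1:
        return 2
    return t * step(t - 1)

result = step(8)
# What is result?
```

step(8) = 8 * 7 * 6 * 5 * 4 * 3 * 2 * 2 = 80640

Answer: 80640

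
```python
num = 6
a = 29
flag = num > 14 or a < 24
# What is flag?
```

Trace:
`num = 6` → num = 6
`a = 29` → a = 29
`flag = num > 14 or a < 24` → flag = False
So flag = False

Answer: False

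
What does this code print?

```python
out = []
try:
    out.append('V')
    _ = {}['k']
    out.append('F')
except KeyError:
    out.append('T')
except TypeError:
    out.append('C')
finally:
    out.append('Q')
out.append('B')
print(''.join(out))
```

Execution trace: 'V' (try body) → 'T' (except KeyError) → 'Q' (finally) → 'B' (after the try/except). Output: VTQB

Answer: VTQB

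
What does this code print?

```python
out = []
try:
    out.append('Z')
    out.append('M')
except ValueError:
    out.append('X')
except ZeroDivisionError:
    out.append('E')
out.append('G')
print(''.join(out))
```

Execution trace: 'Z' (try body) → 'M' (try body, no exception) → 'G' (after the try/except). Output: ZMG

Answer: ZMG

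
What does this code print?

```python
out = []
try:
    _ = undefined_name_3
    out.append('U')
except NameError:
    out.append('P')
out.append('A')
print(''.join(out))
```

Execution trace: 'P' (except NameError) → 'A' (after the try/except). Output: PA

Answer: PA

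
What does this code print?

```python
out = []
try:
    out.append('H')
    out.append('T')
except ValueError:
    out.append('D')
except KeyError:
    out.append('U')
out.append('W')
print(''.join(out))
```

Execution trace: 'H' (try body) → 'T' (try body, no exception) → 'W' (after the try/except). Output: HTW

Answer: HTW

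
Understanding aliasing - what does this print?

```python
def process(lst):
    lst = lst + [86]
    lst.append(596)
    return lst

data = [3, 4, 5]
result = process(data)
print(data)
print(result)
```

Key concept: rebinding parameter vs mutation.
Step by step:
`data = [3, 4, 5]` → data = [3, 4, 5]
`result = process(data)` → result = [3, 4, 5, 86, 596]
`print(data)` → prints [3, 4, 5]
`print(result)` → prints [3, 4, 5, 86, 596]

Answer:
[3, 4, 5]
[3, 4, 5, 86, 596]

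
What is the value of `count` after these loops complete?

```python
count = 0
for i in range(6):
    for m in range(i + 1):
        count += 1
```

Triangle: 1 + 2 + ... + 6
`count` takes the values: 0 → 1 → 2 → 3 → 4 → 5 → 6 → 7 → 8 → 9 → 10 → 11 → 12 → 13 → 14 → 15 → 16 → 17 → 18 → 19 → 20 → 21

Answer: 21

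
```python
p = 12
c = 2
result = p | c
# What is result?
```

Trace:
`p = 12` → p = 12
`c = 2` → c = 2
`result = p | c` → result = 14
So result = 14

Answer: 14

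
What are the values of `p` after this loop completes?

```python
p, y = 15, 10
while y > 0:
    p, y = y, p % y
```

GCD of 15 and 10
`p` takes the values: 15 → 10 → 5

Answer: 5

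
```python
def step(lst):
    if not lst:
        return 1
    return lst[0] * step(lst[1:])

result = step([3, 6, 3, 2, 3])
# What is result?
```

Product over [3, 6, 3, 2, 3] = 3 * 6 * 3 * 2 * 3 = 324

Answer: 324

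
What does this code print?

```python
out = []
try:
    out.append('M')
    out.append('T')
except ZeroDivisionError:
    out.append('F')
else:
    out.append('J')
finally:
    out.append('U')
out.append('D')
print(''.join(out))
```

Execution trace: 'M' (try body) → 'T' (try body, no exception) → 'J' (else) → 'U' (finally) → 'D' (after the try/except). Output: MTJUD

Answer: MTJUD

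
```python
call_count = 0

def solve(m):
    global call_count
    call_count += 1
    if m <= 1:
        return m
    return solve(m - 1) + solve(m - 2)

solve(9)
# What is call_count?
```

Calls(m) = 1 + Calls(m-1) + Calls(m-2); Calls(0)=Calls(1)=1. For m=9 this gives 109.

Answer: 109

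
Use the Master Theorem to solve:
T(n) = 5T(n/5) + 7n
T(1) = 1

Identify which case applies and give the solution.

a=5, b=5, f(n)=7n. log_5(5) = 1. Since c=1 = 1, Case 2 applies: T(n) = Θ(n^log_b(a) · log n) = O(n log n).

Answer: O(n log n) - Case 2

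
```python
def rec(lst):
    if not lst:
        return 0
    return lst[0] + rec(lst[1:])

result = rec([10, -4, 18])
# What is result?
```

10 + (-4) + 18 + 0 = 24

Answer: 24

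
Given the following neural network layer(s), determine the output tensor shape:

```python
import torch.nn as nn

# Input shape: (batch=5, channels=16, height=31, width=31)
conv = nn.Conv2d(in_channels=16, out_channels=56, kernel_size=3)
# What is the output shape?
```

Input: (5, 16, 31, 31) -> Output: (5, 56, 29, 29)

Answer: (5, 56, 29, 29)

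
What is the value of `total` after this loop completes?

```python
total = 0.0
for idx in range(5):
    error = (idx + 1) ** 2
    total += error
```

Sum of squared losses 1² + 2² + ... + 5²
`total` takes the values: 0.0 → 1.0 → 5.0 → 14.0 → 30.0 → 55.0

Answer: 55.0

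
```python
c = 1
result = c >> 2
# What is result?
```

Trace:
`c = 1` → c = 1
`result = c >> 2` → result = 0
So result = 0

Answer: 0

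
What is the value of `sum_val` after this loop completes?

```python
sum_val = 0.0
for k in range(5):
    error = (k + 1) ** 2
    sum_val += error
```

Sum of squared losses 1² + 2² + ... + 5²
`sum_val` takes the values: 0.0 → 1.0 → 5.0 → 14.0 → 30.0 → 55.0

Answer: 55.0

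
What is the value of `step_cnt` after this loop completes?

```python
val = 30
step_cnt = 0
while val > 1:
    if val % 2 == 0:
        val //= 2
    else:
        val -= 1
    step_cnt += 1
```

Steps to reduce 30 to 1
`step_cnt` takes the values: 0 → 1 → 2 → 3 → 4 → 5 → 6 → 7

Answer: 7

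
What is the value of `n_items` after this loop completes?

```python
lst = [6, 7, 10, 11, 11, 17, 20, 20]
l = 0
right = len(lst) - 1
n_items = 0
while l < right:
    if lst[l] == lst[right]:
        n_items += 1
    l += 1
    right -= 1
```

Count matching pairs from ends
`n_items` takes the values: 0 → 1

Answer: 1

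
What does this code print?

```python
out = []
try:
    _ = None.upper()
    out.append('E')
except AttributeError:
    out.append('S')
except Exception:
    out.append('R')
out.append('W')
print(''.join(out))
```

Execution trace: 'S' (except AttributeError) → 'W' (after the try/except). Output: SW

Answer: SW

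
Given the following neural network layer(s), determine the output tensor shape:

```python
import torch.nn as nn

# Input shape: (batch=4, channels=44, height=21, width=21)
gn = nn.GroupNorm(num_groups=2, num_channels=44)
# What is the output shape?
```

Input: (4, 44, 21, 21) -> Output: (4, 44, 21, 21)

Answer: (4, 44, 21, 21)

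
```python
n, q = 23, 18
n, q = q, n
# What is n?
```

Trace:
`n, q = 23, 18` → n = 23; q = 18
`n, q = q, n` → n = 18; q = 23
So n = 18

Answer: 18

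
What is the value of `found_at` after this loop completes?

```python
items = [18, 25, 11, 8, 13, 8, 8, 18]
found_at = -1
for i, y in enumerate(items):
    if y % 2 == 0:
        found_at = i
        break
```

First even number index in [18, 25, 11, 8, 13, 8, 8, 18]
`found_at` takes the values: -1 → 0

Answer: 0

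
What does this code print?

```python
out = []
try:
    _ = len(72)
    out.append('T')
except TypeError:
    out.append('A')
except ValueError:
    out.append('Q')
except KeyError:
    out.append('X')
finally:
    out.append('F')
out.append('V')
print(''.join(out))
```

Execution trace: 'A' (except TypeError) → 'F' (finally) → 'V' (after the try/except). Output: AFV

Answer: AFV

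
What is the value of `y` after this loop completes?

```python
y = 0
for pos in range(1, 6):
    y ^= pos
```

XOR of 1 to 5
`y` takes the values: 0 → 1 → 3 → 0 → 4 → 1

Answer: 1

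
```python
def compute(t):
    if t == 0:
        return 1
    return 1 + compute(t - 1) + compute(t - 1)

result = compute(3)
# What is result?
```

compute(t) = 1 + 2·compute(t-1), compute(0)=1. Closed form: (1+1)·2^3 - 1 = 15.

Answer: 15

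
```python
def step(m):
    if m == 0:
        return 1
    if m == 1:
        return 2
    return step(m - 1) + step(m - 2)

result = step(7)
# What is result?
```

Build up from base cases: step(0)=1, step(1)=2, step(2)=3, step(3)=5, step(4)=8, step(5)=13, step(6)=21, ..., step(7)=34

Answer: 34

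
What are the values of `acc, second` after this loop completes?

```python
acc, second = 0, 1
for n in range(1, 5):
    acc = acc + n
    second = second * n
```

Sum and factorial of 1 to 4
`acc, second` takes the values: (0, 1) → (1, 1) → (3, 1) → (3, 2) → (6, 2) → (6, 6) → (10, 6) → (10, 24)

Answer: 10, 24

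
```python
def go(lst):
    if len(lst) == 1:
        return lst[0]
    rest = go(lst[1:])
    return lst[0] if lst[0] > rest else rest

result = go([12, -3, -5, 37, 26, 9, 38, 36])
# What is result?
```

Recursive max over [12, -3, -5, 37, 26, 9, 38, 36] = 38

Answer: 38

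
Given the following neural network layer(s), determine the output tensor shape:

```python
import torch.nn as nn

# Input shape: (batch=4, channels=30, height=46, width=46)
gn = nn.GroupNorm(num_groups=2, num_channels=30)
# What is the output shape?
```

Input: (4, 30, 46, 46) -> Output: (4, 30, 46, 46)

Answer: (4, 30, 46, 46)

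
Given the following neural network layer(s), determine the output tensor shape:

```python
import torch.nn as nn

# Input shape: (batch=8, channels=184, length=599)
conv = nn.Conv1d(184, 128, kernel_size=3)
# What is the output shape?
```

Input: (8, 184, 599) -> Output: (8, 128, 597)

Answer: (8, 128, 597)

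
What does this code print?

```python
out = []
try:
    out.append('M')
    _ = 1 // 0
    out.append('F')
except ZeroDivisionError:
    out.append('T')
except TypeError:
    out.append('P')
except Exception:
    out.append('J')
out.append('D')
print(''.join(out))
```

Execution trace: 'M' (try body) → 'T' (except ZeroDivisionError) → 'D' (after the try/except). Output: MTD

Answer: MTD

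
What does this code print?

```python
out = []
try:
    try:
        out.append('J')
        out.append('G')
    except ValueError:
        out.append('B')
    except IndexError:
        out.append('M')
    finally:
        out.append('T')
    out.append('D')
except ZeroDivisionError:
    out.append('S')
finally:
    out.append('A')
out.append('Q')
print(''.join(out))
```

Execution trace: 'J' (inner try body) → 'G' (inner try body, no exception) → 'T' (inner finally) → 'D' (try body, no exception) → 'A' (finally) → 'Q' (after the try/except). Output: JGTDAQ

Answer: JGTDAQ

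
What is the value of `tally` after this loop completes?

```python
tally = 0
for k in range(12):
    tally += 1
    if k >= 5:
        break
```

Loop breaks when k reaches 5, tally is 6
`tally` takes the values: 0 → 1 → 2 → 3 → 4 → 5 → 6

Answer: 6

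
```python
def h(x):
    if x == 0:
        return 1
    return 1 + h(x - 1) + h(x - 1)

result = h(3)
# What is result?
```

h(x) = 1 + 2·h(x-1), h(0)=1. Closed form: (1+1)·2^3 - 1 = 15.

Answer: 15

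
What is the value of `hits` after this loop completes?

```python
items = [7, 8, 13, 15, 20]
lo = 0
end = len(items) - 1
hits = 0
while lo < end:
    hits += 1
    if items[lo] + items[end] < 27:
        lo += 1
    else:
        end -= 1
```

Steps to find pair summing to 27
`hits` takes the values: 0 → 1 → 2 → 3 → 4

Answer: 4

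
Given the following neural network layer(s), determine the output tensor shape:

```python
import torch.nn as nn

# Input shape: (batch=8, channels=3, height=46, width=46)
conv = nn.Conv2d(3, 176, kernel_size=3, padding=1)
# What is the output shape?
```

Input: (8, 3, 46, 46) -> Output: (8, 176, 46, 46)

Answer: (8, 176, 46, 46)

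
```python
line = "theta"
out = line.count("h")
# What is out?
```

Trace:
`line = "theta"` → line = 'theta'
`out = line.count("h")` → out = 1
So out = 1

Answer: 1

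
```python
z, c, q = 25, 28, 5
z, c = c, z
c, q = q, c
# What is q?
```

Trace:
`z, c, q = 25, 28, 5` → z = 25; c = 28; q = 5
`z, c = c, z` → z = 28; c = 25
`c, q = q, c` → c = 5; q = 25
So q = 25

Answer: 25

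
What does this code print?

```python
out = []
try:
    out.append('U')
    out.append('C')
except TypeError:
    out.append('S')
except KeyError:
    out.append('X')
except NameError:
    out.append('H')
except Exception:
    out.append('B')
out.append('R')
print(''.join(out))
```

Execution trace: 'U' (try body) → 'C' (try body, no exception) → 'R' (after the try/except). Output: UCR

Answer: UCR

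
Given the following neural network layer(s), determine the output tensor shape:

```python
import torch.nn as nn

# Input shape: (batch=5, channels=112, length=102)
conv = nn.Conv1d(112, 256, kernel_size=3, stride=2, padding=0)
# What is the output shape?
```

Input: (5, 112, 102) -> Output: (5, 256, 50)

Answer: (5, 256, 50)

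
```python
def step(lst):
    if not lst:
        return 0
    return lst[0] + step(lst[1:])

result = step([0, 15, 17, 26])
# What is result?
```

0 + 15 + 17 + 26 + 0 = 58

Answer: 58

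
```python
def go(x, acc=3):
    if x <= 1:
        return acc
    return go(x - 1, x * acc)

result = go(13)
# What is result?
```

Accumulator trace (n, acc): (13, 3) -> (12, 39) -> (11, 468) -> (10, 5148) -> (9, 51480) -> (8, 463320) -> (7, 3706560) -> (6, 25945920) -> (5, 155675520) -> (4, 778377600) -> (3, 3113510400) -> (2, 9340531200) -> (1, 18681062400) -> return 18681062400

Answer: 18681062400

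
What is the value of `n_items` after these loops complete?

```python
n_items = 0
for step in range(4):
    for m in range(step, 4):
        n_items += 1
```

Upper triangle: 4 + 3 + ... + 1
`n_items` takes the values: 0 → 1 → 2 → 3 → 4 → 5 → 6 → 7 → 8 → 9 → 10

Answer: 10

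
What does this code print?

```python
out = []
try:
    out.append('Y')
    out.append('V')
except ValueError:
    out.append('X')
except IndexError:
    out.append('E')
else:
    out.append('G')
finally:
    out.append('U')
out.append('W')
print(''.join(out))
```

Execution trace: 'Y' (try body) → 'V' (try body, no exception) → 'G' (else) → 'U' (finally) → 'W' (after the try/except). Output: YVGUW

Answer: YVGUW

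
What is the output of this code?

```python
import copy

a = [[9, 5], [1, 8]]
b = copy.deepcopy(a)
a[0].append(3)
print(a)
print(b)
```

Key concept: deep copy is fully independent.
Step by step:
`a = [[9, 5], [1, 8]]` → a = [[9, 5], [1, 8]]
`b = copy.deepcopy(a)` → b = [[9, 5], [1, 8]]
`a[0].append(3)` → a = [[9, 5, 3], [1, 8]]
`print(a)` → prints [[9, 5, 3], [1, 8]]
`print(b)` → prints [[9, 5], [1, 8]]

Answer:
[[9, 5, 3], [1, 8]]
[[9, 5], [1, 8]]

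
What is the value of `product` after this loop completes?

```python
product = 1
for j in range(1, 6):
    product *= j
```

5! = 120
`product` takes the values: 1 → 2 → 6 → 24 → 120

Answer: 120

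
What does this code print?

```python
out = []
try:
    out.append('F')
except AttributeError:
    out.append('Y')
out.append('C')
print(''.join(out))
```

Execution trace: 'F' (try body, no exception) → 'C' (after the try/except). Output: FC

Answer: FC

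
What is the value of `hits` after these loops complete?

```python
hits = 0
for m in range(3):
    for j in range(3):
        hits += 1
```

3 * 3 = 9
`hits` takes the values: 0 → 1 → 2 → 3 → 4 → 5 → 6 → 7 → 8 → 9

Answer: 9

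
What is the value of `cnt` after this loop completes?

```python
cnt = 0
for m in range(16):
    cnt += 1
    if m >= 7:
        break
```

Loop breaks when m reaches 7, cnt is 8
`cnt` takes the values: 0 → 1 → 2 → 3 → 4 → 5 → 6 → 7 → 8

Answer: 8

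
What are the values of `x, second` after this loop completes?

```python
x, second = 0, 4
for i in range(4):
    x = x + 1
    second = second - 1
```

x goes 0→4, second goes 4→0
`x, second` takes the values: (0, 4) → (1, 4) → (1, 3) → (2, 3) → (2, 2) → (3, 2) → (3, 1) → (4, 1) → (4, 0)

Answer: 4, 0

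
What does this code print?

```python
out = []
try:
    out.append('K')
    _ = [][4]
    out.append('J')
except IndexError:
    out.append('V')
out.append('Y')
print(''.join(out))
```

Execution trace: 'K' (try body) → 'V' (except IndexError) → 'Y' (after the try/except). Output: KVY

Answer: KVY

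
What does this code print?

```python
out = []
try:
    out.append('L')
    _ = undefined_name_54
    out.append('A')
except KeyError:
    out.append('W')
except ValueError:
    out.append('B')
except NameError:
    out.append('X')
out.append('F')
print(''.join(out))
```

Execution trace: 'L' (try body) → 'X' (except NameError) → 'F' (after the try/except). Output: LXF

Answer: LXF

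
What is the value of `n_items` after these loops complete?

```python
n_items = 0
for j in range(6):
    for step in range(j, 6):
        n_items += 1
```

Upper triangle: 6 + 5 + ... + 1
`n_items` takes the values: 0 → 1 → 2 → 3 → 4 → 5 → 6 → 7 → 8 → 9 → 10 → 11 → 12 → 13 → 14 → 15 → 16 → 17 → 18 → 19 → 20 → 21

Answer: 21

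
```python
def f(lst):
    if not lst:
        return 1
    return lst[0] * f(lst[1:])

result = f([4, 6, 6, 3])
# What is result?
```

Product over [4, 6, 6, 3] = 4 * 6 * 6 * 3 = 432

Answer: 432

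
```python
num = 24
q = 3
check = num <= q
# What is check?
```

Trace:
`num = 24` → num = 24
`q = 3` → q = 3
`check = num <= q` → check = False
So check = False

Answer: False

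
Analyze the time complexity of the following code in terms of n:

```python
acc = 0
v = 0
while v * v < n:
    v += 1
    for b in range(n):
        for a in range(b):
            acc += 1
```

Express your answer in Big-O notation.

Each loop level contributes: √n × n × n. Multiplying the contributions gives O(n^2√n).

Answer: O(n^2√n)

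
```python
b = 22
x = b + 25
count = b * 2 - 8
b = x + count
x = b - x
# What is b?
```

Trace:
`b = 22` → b = 22
`x = b + 25` → x = 47
`count = b * 2 - 8` → count = 36
`b = x + count` → b = 83
`x = b - x` → x = 36
So b = 83

Answer: 83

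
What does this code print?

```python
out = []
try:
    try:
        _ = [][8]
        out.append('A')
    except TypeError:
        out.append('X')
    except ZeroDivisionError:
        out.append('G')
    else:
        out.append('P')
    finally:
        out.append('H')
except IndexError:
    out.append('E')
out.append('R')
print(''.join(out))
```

Execution trace: 'H' (finally) → 'E' (outer except IndexError) → 'R' (after the try/except). Output: HER

Answer: HER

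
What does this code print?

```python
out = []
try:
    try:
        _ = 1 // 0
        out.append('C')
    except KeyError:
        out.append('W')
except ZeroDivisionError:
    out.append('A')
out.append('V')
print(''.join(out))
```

Execution trace: 'A' (outer except ZeroDivisionError) → 'V' (after the try/except). Output: AV

Answer: AV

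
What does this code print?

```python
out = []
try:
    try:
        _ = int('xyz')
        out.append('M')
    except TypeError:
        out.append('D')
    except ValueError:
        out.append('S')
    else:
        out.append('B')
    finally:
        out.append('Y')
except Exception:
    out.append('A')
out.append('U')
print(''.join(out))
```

Execution trace: 'S' (inner except ValueError) → 'Y' (inner finally) → 'U' (after the try/except). Output: SYU

Answer: SYU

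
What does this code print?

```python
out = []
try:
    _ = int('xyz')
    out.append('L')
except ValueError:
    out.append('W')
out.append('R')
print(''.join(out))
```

Execution trace: 'W' (except ValueError) → 'R' (after the try/except). Output: WR

Answer: WR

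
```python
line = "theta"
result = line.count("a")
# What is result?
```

Trace:
`line = "theta"` → line = 'theta'
`result = line.count("a")` → result = 1
So result = 1

Answer: 1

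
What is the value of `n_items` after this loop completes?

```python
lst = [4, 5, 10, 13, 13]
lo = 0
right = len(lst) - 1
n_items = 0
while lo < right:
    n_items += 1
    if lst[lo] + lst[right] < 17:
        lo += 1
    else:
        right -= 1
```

Steps to find pair summing to 17
`n_items` takes the values: 0 → 1 → 2 → 3 → 4

Answer: 4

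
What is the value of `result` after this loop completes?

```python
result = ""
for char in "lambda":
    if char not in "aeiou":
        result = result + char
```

Remove vowels from 'lambda'
`result` takes the values: "" → "l" → "lm" → "lmb" → "lmbd"

Answer: "lmbd"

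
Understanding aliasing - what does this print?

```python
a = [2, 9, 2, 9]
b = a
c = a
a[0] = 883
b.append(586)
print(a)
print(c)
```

Key concept: multiple aliases.
Step by step:
`a = [2, 9, 2, 9]` → a = [2, 9, 2, 9]
`b = a` → b = [2, 9, 2, 9] (same object as a)
`c = a` → c = [2, 9, 2, 9] (same object as a, b)
`a[0] = 883` → a = [883, 9, 2, 9] (same object as b, c); b = [883, 9, 2, 9] (same object as a, c); c = [883, 9, 2, 9] (same object as a, b)
`b.append(586)` → a = [883, 9, 2, 9, 586] (same object as b, c); b = [883, 9, 2, 9, 586] (same object as a, c); c = [883, 9, 2, 9, 586] (same object as a, b)
`print(a)` → prints [883, 9, 2, 9, 586]
`print(c)` → prints [883, 9, 2, 9, 586]

Answer:
[883, 9, 2, 9, 586]
[883, 9, 2, 9, 586]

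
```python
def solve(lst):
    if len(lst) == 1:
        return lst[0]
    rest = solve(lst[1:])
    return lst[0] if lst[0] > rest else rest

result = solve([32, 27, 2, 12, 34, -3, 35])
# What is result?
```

Recursive max over [32, 27, 2, 12, 34, -3, 35] = 35

Answer: 35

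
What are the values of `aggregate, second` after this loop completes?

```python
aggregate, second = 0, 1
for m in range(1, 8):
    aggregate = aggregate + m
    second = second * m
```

Sum and factorial of 1 to 7
`aggregate, second` takes the values: (0, 1) → (1, 1) → (3, 1) → (3, 2) → (6, 2) → (6, 6) → (10, 6) → (10, 24) → (15, 24) → (15, 120) → (21, 120) → (21, 720) → (28, 720) → (28, 5040)

Answer: 28, 5040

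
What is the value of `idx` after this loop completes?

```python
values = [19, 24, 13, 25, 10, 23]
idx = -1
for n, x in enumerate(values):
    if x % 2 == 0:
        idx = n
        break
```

First even number index in [19, 24, 13, 25, 10, 23]
`idx` takes the values: -1 → 1

Answer: 1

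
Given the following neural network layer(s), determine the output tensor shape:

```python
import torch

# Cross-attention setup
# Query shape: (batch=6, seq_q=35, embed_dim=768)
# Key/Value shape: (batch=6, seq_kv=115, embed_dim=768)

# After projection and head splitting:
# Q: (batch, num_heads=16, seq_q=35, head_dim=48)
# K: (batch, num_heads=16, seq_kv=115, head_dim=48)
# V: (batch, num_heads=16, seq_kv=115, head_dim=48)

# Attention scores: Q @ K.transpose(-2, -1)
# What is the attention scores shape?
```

Input: (6, 35, 768) -> Output: (6, 16, 35, 115)

Answer: (6, 16, 35, 115)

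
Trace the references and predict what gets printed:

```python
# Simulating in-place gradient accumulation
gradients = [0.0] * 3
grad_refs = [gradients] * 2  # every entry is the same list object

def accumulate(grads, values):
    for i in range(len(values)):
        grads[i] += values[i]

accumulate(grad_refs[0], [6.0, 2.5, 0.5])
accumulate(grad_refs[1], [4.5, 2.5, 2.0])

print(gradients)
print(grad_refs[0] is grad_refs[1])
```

Key concept: gradient accumulation aliasing.
Step by step:
`gradients = [0.0] * 3` → gradients = [0.0, 0.0, 0.0]
`grad_refs = [gradients] * 2` → grad_refs = [[0.0, 0.0, 0.0], [0.0, 0.0, 0.0]]
`accumulate(grad_refs[0], [6.0, 2.5, 0.5])` → gradients = [6.0, 2.5, 0.5]; grad_refs = [[6.0, 2.5, 0.5], [6.0, 2.5, 0.5]]
`accumulate(grad_refs[1], [4.5, 2.5, 2.0])` → gradients = [10.5, 5.0, 2.5]; grad_refs = [[10.5, 5.0, 2.5], [10.5, 5.0, 2.5]]
`print(gradients)` → prints [10.5, 5.0, 2.5]
`print(grad_refs[0] is grad_refs[1])` → prints True

Answer:
[10.5, 5.0, 2.5]
True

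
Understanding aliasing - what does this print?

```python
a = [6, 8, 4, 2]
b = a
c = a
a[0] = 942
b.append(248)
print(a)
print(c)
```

Key concept: multiple aliases.
Step by step:
`a = [6, 8, 4, 2]` → a = [6, 8, 4, 2]
`b = a` → b = [6, 8, 4, 2] (same object as a)
`c = a` → c = [6, 8, 4, 2] (same object as a, b)
`a[0] = 942` → a = [942, 8, 4, 2] (same object as b, c); b = [942, 8, 4, 2] (same object as a, c); c = [942, 8, 4, 2] (same object as a, b)
`b.append(248)` → a = [942, 8, 4, 2, 248] (same object as b, c); b = [942, 8, 4, 2, 248] (same object as a, c); c = [942, 8, 4, 2, 248] (same object as a, b)
`print(a)` → prints [942, 8, 4, 2, 248]
`print(c)` → prints [942, 8, 4, 2, 248]

Answer:
[942, 8, 4, 2, 248]
[942, 8, 4, 2, 248]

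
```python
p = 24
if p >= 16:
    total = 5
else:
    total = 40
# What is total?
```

Trace:
`p = 24` → p = 24
`if p >= 16: ...` → p >= 16 is True → total = 5
So total = 5

Answer: 5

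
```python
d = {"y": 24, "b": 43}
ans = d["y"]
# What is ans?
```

Trace:
`d = {"y": 24, "b": 43}` → d = {'y': 24, 'b': 43}
`ans = d["y"]` → ans = 24
So ans = 24

Answer: 24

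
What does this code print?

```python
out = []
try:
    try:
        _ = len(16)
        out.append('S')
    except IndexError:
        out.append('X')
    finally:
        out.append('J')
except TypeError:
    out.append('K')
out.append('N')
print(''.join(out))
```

Execution trace: 'J' (finally) → 'K' (outer except TypeError) → 'N' (after the try/except). Output: JKN

Answer: JKN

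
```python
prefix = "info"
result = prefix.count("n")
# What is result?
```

Trace:
`prefix = "info"` → prefix = 'info'
`result = prefix.count("n")` → result = 1
So result = 1

Answer: 1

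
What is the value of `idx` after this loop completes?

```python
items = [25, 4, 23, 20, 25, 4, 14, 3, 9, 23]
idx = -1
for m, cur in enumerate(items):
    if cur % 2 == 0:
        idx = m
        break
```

First even number index in [25, 4, 23, 20, 25, 4, 14, 3, 9, 23]
`idx` takes the values: -1 → 1

Answer: 1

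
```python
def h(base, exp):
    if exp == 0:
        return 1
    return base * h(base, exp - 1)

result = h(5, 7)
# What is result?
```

h(5, 7) = 5 * 5 * 5 * 5 * 5 * 5 * 5 = 78125

Answer: 78125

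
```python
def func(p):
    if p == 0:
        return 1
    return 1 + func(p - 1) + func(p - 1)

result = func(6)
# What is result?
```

func(p) = 1 + 2·func(p-1), func(0)=1. Closed form: (1+1)·2^6 - 1 = 127.

Answer: 127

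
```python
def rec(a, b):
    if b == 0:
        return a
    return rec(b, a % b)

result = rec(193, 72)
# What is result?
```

rec(193, 72) -> rec(72, 49) -> rec(49, 23) -> rec(23, 3) -> rec(3, 2) -> rec(2, 1) -> rec(1, 0) -> 1

Answer: 1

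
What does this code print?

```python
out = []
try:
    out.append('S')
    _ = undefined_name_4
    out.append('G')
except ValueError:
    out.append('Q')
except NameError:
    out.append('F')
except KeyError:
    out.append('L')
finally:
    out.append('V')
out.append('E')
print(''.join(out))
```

Execution trace: 'S' (try body) → 'F' (except NameError) → 'V' (finally) → 'E' (after the try/except). Output: SFVE

Answer: SFVE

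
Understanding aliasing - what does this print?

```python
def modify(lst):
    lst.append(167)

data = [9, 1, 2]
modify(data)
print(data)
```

Key concept: function modifies passed list.
Step by step:
`data = [9, 1, 2]` → data = [9, 1, 2]
`modify(data)` → data = [9, 1, 2, 167]
`print(data)` → prints [9, 1, 2, 167]

Answer: [9, 1, 2, 167]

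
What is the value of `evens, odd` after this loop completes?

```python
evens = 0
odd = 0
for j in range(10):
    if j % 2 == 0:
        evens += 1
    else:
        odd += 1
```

Count evens and odds in range(10)
`evens, odd` takes the values: (0, 0) → (1, 0) → (1, 1) → (2, 1) → (2, 2) → (3, 2) → (3, 3) → (4, 3) → (4, 4) → (5, 4) → (5, 5)

Answer: 5, 5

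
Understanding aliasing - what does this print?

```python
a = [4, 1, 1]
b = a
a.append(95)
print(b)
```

Key concept: basic list aliasing.
Step by step:
`a = [4, 1, 1]` → a = [4, 1, 1]
`b = a` → b = [4, 1, 1] (same object as a)
`a.append(95)` → a = [4, 1, 1, 95] (same object as b); b = [4, 1, 1, 95] (same object as a)
`print(b)` → prints [4, 1, 1, 95]

Answer: [4, 1, 1, 95]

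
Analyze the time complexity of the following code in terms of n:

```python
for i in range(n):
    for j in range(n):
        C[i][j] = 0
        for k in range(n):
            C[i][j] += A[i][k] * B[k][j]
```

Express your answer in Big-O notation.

This is Naive matrix multiplication. Time complexity: O(n³).

Answer: O(n³)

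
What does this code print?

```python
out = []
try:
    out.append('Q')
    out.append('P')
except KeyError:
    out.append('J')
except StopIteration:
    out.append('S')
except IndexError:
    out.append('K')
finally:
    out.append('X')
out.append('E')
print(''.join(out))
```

Execution trace: 'Q' (try body) → 'P' (try body, no exception) → 'X' (finally) → 'E' (after the try/except). Output: QPXE

Answer: QPXE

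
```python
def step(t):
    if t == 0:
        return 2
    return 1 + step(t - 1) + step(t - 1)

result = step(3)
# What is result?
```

step(t) = 1 + 2·step(t-1), step(0)=2. Closed form: (2+1)·2^3 - 1 = 23.

Answer: 23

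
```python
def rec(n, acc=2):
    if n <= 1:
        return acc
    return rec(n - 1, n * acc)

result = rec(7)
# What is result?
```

Accumulator trace (n, acc): (7, 2) -> (6, 14) -> (5, 84) -> (4, 420) -> (3, 1680) -> (2, 5040) -> (1, 10080) -> return 10080

Answer: 10080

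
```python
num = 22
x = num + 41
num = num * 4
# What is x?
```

Trace:
`num = 22` → num = 22
`x = num + 41` → x = 63
`num = num * 4` → num = 88
So x = 63

Answer: 63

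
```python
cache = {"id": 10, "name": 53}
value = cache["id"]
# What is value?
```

Trace:
`cache = {"id": 10, "name": 53}` → cache = {'id': 10, 'name': 53}
`value = cache["id"]` → value = 10
So value = 10

Answer: 10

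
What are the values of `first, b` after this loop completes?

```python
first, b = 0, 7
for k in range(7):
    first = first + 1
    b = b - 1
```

first goes 0→7, b goes 7→0
`first, b` takes the values: (0, 7) → (1, 7) → (1, 6) → (2, 6) → (2, 5) → (3, 5) → (3, 4) → (4, 4) → (4, 3) → (5, 3) → (5, 2) → (6, 2) → (6, 1) → (7, 1) → (7, 0)

Answer: 7, 0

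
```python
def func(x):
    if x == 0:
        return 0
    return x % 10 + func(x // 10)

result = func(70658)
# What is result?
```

Sum of digits of 70658: 8 + 5 + 6 + 0 + 7 = 26

Answer: 26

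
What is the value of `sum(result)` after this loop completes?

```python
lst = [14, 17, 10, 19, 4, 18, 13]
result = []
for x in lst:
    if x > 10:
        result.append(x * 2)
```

Sum of doubled values > 10
`result` takes the values: [] → [28] → [28, 34] → [28, 34, 38] → [28, 34, 38, 36] → [28, 34, 38, 36, 26]
So `sum(result)` = 162

Answer: 162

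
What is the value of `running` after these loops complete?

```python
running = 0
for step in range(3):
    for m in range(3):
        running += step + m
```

Sum of all step+m for step,m in 3x3
`running` takes the values: 0 → 1 → 3 → 4 → 6 → 9 → 11 → 14 → 18

Answer: 18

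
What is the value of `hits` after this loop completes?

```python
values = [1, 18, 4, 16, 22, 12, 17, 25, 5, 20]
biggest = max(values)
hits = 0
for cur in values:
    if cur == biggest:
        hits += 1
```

Count of max value 25 in [1, 18, 4, 16, 22, 12, 17, 25, 5, 20]
`hits` takes the values: 0 → 1

Answer: 1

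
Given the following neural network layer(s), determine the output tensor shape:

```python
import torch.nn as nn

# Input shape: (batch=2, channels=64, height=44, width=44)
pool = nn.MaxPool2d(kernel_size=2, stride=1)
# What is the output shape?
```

Input: (2, 64, 44, 44) -> Output: (2, 64, 43, 43)

Answer: (2, 64, 43, 43)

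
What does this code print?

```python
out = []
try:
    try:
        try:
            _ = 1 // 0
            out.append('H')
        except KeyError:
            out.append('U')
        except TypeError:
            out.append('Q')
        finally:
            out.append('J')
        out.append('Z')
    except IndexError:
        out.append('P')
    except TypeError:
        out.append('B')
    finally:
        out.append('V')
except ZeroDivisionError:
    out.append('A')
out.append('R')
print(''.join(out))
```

Execution trace: 'J' (inner finally) → 'V' (finally) → 'A' (outer except ZeroDivisionError) → 'R' (after the try/except). Output: JVAR

Answer: JVAR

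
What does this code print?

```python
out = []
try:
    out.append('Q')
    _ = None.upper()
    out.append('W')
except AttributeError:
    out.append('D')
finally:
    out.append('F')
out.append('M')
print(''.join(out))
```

Execution trace: 'Q' (try body) → 'D' (except AttributeError) → 'F' (finally) → 'M' (after the try/except). Output: QDFM

Answer: QDFM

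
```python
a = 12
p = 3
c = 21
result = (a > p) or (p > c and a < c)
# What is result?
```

Trace:
`a = 12` → a = 12
`p = 3` → p = 3
`c = 21` → c = 21
`result = (a > p) or (p > c and a < c)` → result = True
So result = True

Answer: True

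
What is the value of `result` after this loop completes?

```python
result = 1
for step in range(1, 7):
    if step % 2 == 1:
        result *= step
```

Product of odd numbers 1 to 6
`result` takes the values: 1 → 3 → 15

Answer: 15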